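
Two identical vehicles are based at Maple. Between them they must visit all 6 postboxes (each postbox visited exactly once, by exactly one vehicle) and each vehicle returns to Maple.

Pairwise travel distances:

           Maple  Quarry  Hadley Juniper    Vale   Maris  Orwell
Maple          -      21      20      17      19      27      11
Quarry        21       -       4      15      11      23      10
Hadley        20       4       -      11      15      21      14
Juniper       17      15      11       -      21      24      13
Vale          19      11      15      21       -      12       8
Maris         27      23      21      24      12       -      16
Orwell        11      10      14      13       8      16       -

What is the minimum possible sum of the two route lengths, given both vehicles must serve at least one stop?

104 — the smallest possible combined total.

Check every non-empty split of the stops between the two vehicles; for each half take its own optimal tour:
  {Quarry} + {Hadley, Juniper, Vale, Maris, Orwell}: 42 + 80 = 122
  {Hadley} + {Quarry, Juniper, Vale, Maris, Orwell}: 40 + 82 = 122
  {Quarry, Hadley} + {Juniper, Vale, Maris, Orwell}: 45 + 72 = 117
  {Juniper} + {Quarry, Hadley, Vale, Maris, Orwell}: 34 + 74 = 108
  {Quarry, Juniper} + {Hadley, Vale, Maris, Orwell}: 53 + 72 = 125
  {Hadley, Juniper} + {Quarry, Vale, Maris, Orwell}: 48 + 71 = 119
  … (31 splits in total)
  {Quarry, Hadley, Juniper, Vale, Maris} + {Orwell}: 82 + 22 = 104  ← best
Best: vehicle 1 Maple → Juniper → Hadley → Quarry → Vale → Maris → Maple = 82; vehicle 2 Maple → Orwell → Maple = 22; combined 104.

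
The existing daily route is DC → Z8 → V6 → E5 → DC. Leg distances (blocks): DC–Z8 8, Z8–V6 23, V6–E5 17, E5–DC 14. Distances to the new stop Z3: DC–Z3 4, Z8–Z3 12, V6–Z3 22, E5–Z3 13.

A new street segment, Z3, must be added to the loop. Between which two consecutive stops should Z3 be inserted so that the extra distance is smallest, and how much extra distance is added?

Insertion cost between consecutive stops i–j is d(i,Z3) + d(Z3,j) − d(i,j):
  between DC and Z8: 4 + 12 − 8 = 8
  between Z8 and V6: 12 + 22 − 23 = 11
  between V6 and E5: 22 + 13 − 17 = 18
  between E5 and DC: 13 + 4 − 14 = 3
Cheapest insertion is between E5 and DC, adding 3.
New total = 62 + 3 = 65.

Adding 3 blocks by placing Z3 on the E5–DC leg.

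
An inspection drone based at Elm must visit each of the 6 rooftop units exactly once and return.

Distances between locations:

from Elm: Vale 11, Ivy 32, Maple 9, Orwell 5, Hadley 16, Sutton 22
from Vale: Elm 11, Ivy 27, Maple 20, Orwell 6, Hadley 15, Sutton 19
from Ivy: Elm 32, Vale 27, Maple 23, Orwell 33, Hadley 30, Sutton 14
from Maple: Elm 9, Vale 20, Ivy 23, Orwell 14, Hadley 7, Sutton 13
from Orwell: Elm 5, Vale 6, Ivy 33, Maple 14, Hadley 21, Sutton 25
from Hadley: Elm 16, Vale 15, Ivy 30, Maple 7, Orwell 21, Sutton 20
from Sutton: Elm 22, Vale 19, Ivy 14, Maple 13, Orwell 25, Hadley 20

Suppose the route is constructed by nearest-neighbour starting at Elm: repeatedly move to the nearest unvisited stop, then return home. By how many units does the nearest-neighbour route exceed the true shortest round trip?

Elm: Orwell=5, Maple=9, Vale=11, Hadley=16, Sutton=22, Ivy=32 ⇒ Orwell
Orwell: Vale=6, Maple=14, Hadley=21, Sutton=25, Ivy=33 ⇒ Vale
Vale: Hadley=15, Sutton=19, Maple=20, Ivy=27 ⇒ Hadley
Hadley: Maple=7, Sutton=20, Ivy=30 ⇒ Maple
Maple: Sutton=13, Ivy=23 ⇒ Sutton
Sutton: Ivy=14 ⇒ Ivy
NN route Elm → Orwell → Vale → Hadley → Maple → Sutton → Ivy → Elm costs 92.
Optimal: Elm → Maple → Hadley → Sutton → Ivy → Vale → Orwell → Elm costs 88 (by enumerating all 360 distinct tours).
Excess = 92 − 88 = 4.

Excess over optimum: 4.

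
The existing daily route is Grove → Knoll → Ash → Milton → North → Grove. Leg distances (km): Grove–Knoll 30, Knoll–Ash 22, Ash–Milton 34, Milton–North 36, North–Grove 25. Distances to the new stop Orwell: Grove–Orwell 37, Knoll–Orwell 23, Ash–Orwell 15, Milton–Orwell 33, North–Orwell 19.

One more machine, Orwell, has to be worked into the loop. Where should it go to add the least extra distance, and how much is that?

Insertion cost between consecutive stops i–j is d(i,Orwell) + d(Orwell,j) − d(i,j):
  between Grove and Knoll: 37 + 23 − 30 = 30
  between Knoll and Ash: 23 + 15 − 22 = 16
  between Ash and Milton: 15 + 33 − 34 = 14
  between Milton and North: 33 + 19 − 36 = 16
  between North and Grove: 19 + 37 − 25 = 31
Cheapest insertion is between Ash and Milton, adding 14.
New total = 147 + 14 = 161.

Minimum extra distance: 14 km, inserting Orwell between Ash and Milton.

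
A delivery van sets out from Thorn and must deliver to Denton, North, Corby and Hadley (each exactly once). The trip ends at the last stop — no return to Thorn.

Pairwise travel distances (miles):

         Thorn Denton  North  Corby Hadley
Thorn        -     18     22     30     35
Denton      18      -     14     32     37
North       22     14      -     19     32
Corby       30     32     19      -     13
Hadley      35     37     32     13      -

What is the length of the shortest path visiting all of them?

There are 4! = 24 possible orderings.
Thorn→Denton→North→Corby→Hadley: 18+14+19+13 = 64
Thorn→Denton→North→Hadley→Corby: 18+14+32+13 = 77
Thorn→Denton→Corby→North→Hadley: 18+32+19+32 = 101
Thorn→Denton→Corby→Hadley→North: 18+32+13+32 = 95
Thorn→Denton→Hadley→North→Corby: 18+37+32+19 = 106
Thorn→Denton→Hadley→Corby→North: 18+37+13+19 = 87
Thorn→North→Denton→Corby→Hadley: 22+14+32+13 = 81
Thorn→North→Denton→Hadley→Corby: 22+14+37+13 = 86
Thorn→North→Corby→Denton→Hadley: 22+19+32+37 = 110
Thorn→North→Corby→Hadley→Denton: 22+19+13+37 = 91
Thorn→North→Hadley→Denton→Corby: 22+32+37+32 = 123
Thorn→North→Hadley→Corby→Denton: 22+32+13+32 = 99
Thorn→Corby→Denton→North→Hadley: 30+32+14+32 = 108
Thorn→Corby→Denton→Hadley→North: 30+32+37+32 = 131
… (10 more)
The minimum is 64.
One shortest path: Thorn → Denton → North → Corby → Hadley.

Minimum one-way distance = 64 miles.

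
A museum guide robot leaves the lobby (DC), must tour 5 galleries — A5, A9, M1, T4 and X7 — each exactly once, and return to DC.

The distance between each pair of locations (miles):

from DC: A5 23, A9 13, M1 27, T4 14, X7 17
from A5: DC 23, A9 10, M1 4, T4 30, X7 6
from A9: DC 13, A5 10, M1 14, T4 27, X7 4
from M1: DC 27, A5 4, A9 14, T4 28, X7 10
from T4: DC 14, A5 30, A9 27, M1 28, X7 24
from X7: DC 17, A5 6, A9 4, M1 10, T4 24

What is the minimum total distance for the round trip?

With 5 stops there are 5!/2 = 60 distinct round trips (a route and its reverse cost the same).
DC - A5 - A9 - M1 - T4 - X7 - DC: 23+10+14+28+24+17 = 116
DC - A5 - A9 - M1 - X7 - T4 - DC: 23+10+14+10+24+14 = 95
DC - A5 - A9 - T4 - M1 - X7 - DC: 23+10+27+28+10+17 = 115
DC - A5 - A9 - T4 - X7 - M1 - DC: 23+10+27+24+10+27 = 121
DC - A5 - A9 - X7 - M1 - T4 - DC: 23+10+4+10+28+14 = 89
DC - A5 - A9 - X7 - T4 - M1 - DC: 23+10+4+24+28+27 = 116
DC - A5 - M1 - A9 - T4 - X7 - DC: 23+4+14+27+24+17 = 109
DC - A5 - M1 - A9 - X7 - T4 - DC: 23+4+14+4+24+14 = 83
DC - A5 - M1 - T4 - A9 - X7 - DC: 23+4+28+27+4+17 = 103
DC - A5 - M1 - T4 - X7 - A9 - DC: 23+4+28+24+4+13 = 96
DC - A5 - M1 - X7 - A9 - T4 - DC: 23+4+10+4+27+14 = 82
DC - A5 - M1 - X7 - T4 - A9 - DC: 23+4+10+24+27+13 = 101
DC - A5 - T4 - A9 - M1 - X7 - DC: 23+30+27+14+10+17 = 121
DC - A5 - T4 - A9 - X7 - M1 - DC: 23+30+27+4+10+27 = 121
… (46 more)
DC - A9 - X7 - A5 - M1 - T4 - DC: 13+4+6+4+28+14 = 69  ← best
The minimum is 69.
One optimal route: DC → A9 → X7 → A5 → M1 → T4 → DC (or its reverse).

Minimum total distance: 69 miles.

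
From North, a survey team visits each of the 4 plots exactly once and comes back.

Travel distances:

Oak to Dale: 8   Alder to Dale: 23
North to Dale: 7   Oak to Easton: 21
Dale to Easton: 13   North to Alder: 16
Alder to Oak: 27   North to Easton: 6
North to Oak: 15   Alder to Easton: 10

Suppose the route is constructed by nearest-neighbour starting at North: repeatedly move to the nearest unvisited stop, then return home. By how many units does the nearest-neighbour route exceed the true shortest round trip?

From North: Easton=6, Dale=7, Oak=15, Alder=16 → choose Easton (6).
From Easton: Alder=10, Dale=13, Oak=21 → choose Alder (10).
From Alder: Dale=23, Oak=27 → choose Dale (23).
From Dale: Oak=8 → choose Oak (8).
NN route North → Easton → Alder → Dale → Oak → North costs 62.
Optimal: North → Dale → Oak → Alder → Easton → North costs 58 (by enumerating all 12 distinct tours).
Excess = 62 − 58 = 4.

4 longer than the optimal tour.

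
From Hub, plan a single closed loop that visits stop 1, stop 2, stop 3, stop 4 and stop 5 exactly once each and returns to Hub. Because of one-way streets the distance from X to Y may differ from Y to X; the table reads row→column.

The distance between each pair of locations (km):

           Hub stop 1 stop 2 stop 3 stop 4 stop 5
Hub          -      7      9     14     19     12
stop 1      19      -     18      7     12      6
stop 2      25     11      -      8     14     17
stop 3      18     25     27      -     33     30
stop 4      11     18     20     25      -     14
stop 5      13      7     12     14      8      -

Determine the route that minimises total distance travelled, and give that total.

Shortest round trip = 67 km.

Hub → stop 1 → stop 2 → stop 3 → stop 4 → stop 5 → Hub: 7+18+8+33+14+13 = 93
Hub → stop 1 → stop 2 → stop 3 → stop 5 → stop 4 → Hub: 7+18+8+30+8+11 = 82
Hub → stop 1 → stop 2 → stop 4 → stop 3 → stop 5 → Hub: 7+18+14+25+30+13 = 107
Hub → stop 1 → stop 2 → stop 4 → stop 5 → stop 3 → Hub: 7+18+14+14+14+18 = 85
Hub → stop 1 → stop 2 → stop 5 → stop 3 → stop 4 → Hub: 7+18+17+14+33+11 = 100
Hub → stop 1 → stop 2 → stop 5 → stop 4 → stop 3 → Hub: 7+18+17+8+25+18 = 93
Hub → stop 1 → stop 3 → stop 2 → stop 4 → stop 5 → Hub: 7+7+27+14+14+13 = 82
Hub → stop 1 → stop 3 → stop 2 → stop 5 → stop 4 → Hub: 7+7+27+17+8+11 = 77
Hub → stop 1 → stop 3 → stop 4 → stop 2 → stop 5 → Hub: 7+7+33+20+17+13 = 97
Hub → stop 1 → stop 3 → stop 4 → stop 5 → stop 2 → Hub: 7+7+33+14+12+25 = 98
Hub → stop 1 → stop 3 → stop 5 → stop 2 → stop 4 → Hub: 7+7+30+12+14+11 = 81
Hub → stop 1 → stop 3 → stop 5 → stop 4 → stop 2 → Hub: 7+7+30+8+20+25 = 97
Hub → stop 1 → stop 4 → stop 2 → stop 3 → stop 5 → Hub: 7+12+20+8+30+13 = 90
Hub → stop 1 → stop 4 → stop 2 → stop 5 → stop 3 → Hub: 7+12+20+17+14+18 = 88
… (106 more)
Hub → stop 1 → stop 5 → stop 4 → stop 2 → stop 3 → Hub: 7+6+8+20+8+18 = 67  ← best
The minimum is 67.
One optimal route: Hub → stop 1 → stop 5 → stop 4 → stop 2 → stop 3 → Hub.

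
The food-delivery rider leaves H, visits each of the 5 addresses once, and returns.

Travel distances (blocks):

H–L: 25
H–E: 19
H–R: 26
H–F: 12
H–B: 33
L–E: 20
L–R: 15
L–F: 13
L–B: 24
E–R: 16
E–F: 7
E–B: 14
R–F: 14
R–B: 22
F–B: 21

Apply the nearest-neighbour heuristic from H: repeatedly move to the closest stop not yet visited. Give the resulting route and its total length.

95 blocks along H → F → E → B → R → L → H.

From H: distances to unvisited — F=12, E=19, L=25, R=26, B=33. Nearest is F (12).
From F: distances to unvisited — E=7, L=13, R=14, B=21. Nearest is E (7).
From E: distances to unvisited — B=14, R=16, L=20. Nearest is B (14).
From B: distances to unvisited — R=22, L=24. Nearest is R (22).
From R: distances to unvisited — L=15. Nearest is L (15).
Return L→H: 25.
Total = 12 + 7 + 14 + 22 + 15 + 25 = 95.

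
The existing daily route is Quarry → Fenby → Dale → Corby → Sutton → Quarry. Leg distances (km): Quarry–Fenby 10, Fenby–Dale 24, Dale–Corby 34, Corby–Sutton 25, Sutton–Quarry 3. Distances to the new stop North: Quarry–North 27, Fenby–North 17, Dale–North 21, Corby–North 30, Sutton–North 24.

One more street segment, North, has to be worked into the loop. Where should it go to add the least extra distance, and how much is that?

Adding 14 km by placing North on the Fenby–Dale leg.

Insertion cost between consecutive stops i–j is d(i,North) + d(North,j) − d(i,j):
  between Quarry and Fenby: 27 + 17 − 10 = 34
  between Fenby and Dale: 17 + 21 − 24 = 14
  between Dale and Corby: 21 + 30 − 34 = 17
  between Corby and Sutton: 30 + 24 − 25 = 29
  between Sutton and Quarry: 24 + 27 − 3 = 48
Cheapest insertion is between Fenby and Dale, adding 14.
New total = 96 + 14 = 110.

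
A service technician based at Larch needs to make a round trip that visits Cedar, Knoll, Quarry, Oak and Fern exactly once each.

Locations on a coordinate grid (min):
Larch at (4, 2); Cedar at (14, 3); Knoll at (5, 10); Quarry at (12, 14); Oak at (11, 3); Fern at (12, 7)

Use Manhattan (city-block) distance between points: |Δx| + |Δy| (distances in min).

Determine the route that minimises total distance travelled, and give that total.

There are 60 distinct closed tours to check (reversals are equivalent).
Larch→Cedar→Knoll→Quarry→Oak→Fern→Larch: 11+16+11+12+5+13 = 68
Larch→Cedar→Knoll→Quarry→Fern→Oak→Larch: 11+16+11+7+5+8 = 58
Larch→Cedar→Knoll→Oak→Quarry→Fern→Larch: 11+16+13+12+7+13 = 72
Larch→Cedar→Knoll→Oak→Fern→Quarry→Larch: 11+16+13+5+7+20 = 72
Larch→Cedar→Knoll→Fern→Quarry→Oak→Larch: 11+16+10+7+12+8 = 64
Larch→Cedar→Knoll→Fern→Oak→Quarry→Larch: 11+16+10+5+12+20 = 74
Larch→Cedar→Quarry→Knoll→Oak→Fern→Larch: 11+13+11+13+5+13 = 66
Larch→Cedar→Quarry→Knoll→Fern→Oak→Larch: 11+13+11+10+5+8 = 58
Larch→Cedar→Quarry→Oak→Knoll→Fern→Larch: 11+13+12+13+10+13 = 72
Larch→Cedar→Quarry→Oak→Fern→Knoll→Larch: 11+13+12+5+10+9 = 60
Larch→Cedar→Quarry→Fern→Knoll→Oak→Larch: 11+13+7+10+13+8 = 62
Larch→Cedar→Quarry→Fern→Oak→Knoll→Larch: 11+13+7+5+13+9 = 58
Larch→Cedar→Oak→Knoll→Quarry→Fern→Larch: 11+3+13+11+7+13 = 58
Larch→Cedar→Oak→Knoll→Fern→Quarry→Larch: 11+3+13+10+7+20 = 64
… (46 more)
Larch→Knoll→Quarry→Fern→Cedar→Oak→Larch: 9+11+7+6+3+8 = 44  ← best
The minimum is 44.
One optimal route: Larch → Knoll → Quarry → Fern → Cedar → Oak → Larch (or its reverse).

Minimum total distance: 44 min.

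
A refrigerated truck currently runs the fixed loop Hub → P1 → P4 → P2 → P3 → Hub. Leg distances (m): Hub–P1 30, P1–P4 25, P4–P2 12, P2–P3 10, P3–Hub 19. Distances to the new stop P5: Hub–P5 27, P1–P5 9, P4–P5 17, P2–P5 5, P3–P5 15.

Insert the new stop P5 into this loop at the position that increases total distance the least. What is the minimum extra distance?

Insertion cost between consecutive stops i–j is d(i,P5) + d(P5,j) − d(i,j):
  between Hub and P1: 27 + 9 − 30 = 6
  between P1 and P4: 9 + 17 − 25 = 1
  between P4 and P2: 17 + 5 − 12 = 10
  between P2 and P3: 5 + 15 − 10 = 10
  between P3 and Hub: 15 + 27 − 19 = 23
Cheapest insertion is between P1 and P4, adding 1.
New total = 96 + 1 = 97.

Adding 1 m by placing P5 on the P1–P4 leg.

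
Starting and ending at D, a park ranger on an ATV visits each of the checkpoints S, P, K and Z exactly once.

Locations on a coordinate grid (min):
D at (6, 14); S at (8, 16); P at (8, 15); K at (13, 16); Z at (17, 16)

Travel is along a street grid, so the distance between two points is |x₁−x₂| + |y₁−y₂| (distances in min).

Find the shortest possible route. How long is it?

There are 12 distinct closed tours to check (reversals are equivalent).
D-S-P-K-Z-D: 4+1+6+4+13 = 28
D-S-P-Z-K-D: 4+1+10+4+9 = 28
D-S-K-P-Z-D: 4+5+6+10+13 = 38
D-S-K-Z-P-D: 4+5+4+10+3 = 26
D-S-Z-P-K-D: 4+9+10+6+9 = 38
D-S-Z-K-P-D: 4+9+4+6+3 = 26
D-P-S-K-Z-D: 3+1+5+4+13 = 26
D-P-S-Z-K-D: 3+1+9+4+9 = 26
D-P-K-S-Z-D: 3+6+5+9+13 = 36
D-P-Z-S-K-D: 3+10+9+5+9 = 36
D-K-S-P-Z-D: 9+5+1+10+13 = 38
D-K-P-S-Z-D: 9+6+1+9+13 = 38
The minimum is 26.
One optimal route: D → S → K → Z → P → D (or its reverse).

26 min — the shortest possible round trip.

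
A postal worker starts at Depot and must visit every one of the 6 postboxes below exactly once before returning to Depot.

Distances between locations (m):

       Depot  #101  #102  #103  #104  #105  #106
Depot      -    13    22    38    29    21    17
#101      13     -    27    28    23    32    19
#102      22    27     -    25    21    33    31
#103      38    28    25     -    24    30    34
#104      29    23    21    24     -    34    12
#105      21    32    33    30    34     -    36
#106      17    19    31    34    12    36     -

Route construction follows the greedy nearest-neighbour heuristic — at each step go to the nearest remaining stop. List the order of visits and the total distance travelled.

Nearest-neighbour total = 141 m; route Depot → #101 → #106 → #104 → #102 → #103 → #105 → Depot.

Depot → [#101:13 / #106:17 / #105:21 / #102:22 / #104:29 / #103:38] → #101 (13)
#101 → [#106:19 / #104:23 / #102:27 / #103:28 / #105:32] → #106 (19)
#106 → [#104:12 / #102:31 / #103:34 / #105:36] → #104 (12)
#104 → [#102:21 / #103:24 / #105:34] → #102 (21)
#102 → [#103:25 / #105:33] → #103 (25)
#103 → [#105:30] → #105 (30)
Return #105→Depot: 21.
Total = 13 + 19 + 12 + 21 + 25 + 30 + 21 = 141.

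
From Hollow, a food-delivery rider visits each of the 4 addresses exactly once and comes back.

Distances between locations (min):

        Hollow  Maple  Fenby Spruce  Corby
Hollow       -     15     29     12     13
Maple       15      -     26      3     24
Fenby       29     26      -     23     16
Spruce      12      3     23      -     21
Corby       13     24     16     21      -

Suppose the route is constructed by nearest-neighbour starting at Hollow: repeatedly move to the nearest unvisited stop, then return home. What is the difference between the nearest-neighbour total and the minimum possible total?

Excess over optimum: 14 min.

Hollow: Spruce=12, Corby=13, Maple=15, Fenby=29 ⇒ Spruce
Spruce: Maple=3, Corby=21, Fenby=23 ⇒ Maple
Maple: Corby=24, Fenby=26 ⇒ Corby
Corby: Fenby=16 ⇒ Fenby
NN route Hollow → Spruce → Maple → Corby → Fenby → Hollow costs 84.
Optimal: Hollow → Maple → Spruce → Fenby → Corby → Hollow costs 70 (by enumerating all 12 distinct tours).
Excess = 84 − 70 = 14.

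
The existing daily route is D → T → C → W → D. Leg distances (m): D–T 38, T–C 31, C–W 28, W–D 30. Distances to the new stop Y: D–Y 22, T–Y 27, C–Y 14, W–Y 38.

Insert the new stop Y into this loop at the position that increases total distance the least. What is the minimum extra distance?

Minimum extra distance: 10 m, inserting Y between T and C.

Insertion cost between consecutive stops i–j is d(i,Y) + d(Y,j) − d(i,j):
  between D and T: 22 + 27 − 38 = 11
  between T and C: 27 + 14 − 31 = 10
  between C and W: 14 + 38 − 28 = 24
  between W and D: 38 + 22 − 30 = 30
Cheapest insertion is between T and C, adding 10.
New total = 127 + 10 = 137.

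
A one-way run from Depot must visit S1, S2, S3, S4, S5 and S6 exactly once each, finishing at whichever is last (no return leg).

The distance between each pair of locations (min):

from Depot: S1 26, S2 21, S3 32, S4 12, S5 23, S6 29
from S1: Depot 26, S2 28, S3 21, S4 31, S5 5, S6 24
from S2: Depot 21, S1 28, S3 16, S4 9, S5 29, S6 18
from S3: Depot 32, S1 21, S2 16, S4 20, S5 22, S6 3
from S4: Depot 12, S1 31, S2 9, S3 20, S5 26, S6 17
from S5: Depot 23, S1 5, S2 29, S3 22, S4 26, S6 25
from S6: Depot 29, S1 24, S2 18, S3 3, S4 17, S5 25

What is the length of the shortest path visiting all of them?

Minimum one-way distance = 68 min.

There are 6! = 720 possible orderings.
Depot - S1 - S2 - S3 - S4 - S5 - S6: 26+28+16+20+26+25 = 141
Depot - S1 - S2 - S3 - S4 - S6 - S5: 26+28+16+20+17+25 = 132
Depot - S1 - S2 - S3 - S5 - S4 - S6: 26+28+16+22+26+17 = 135
Depot - S1 - S2 - S3 - S5 - S6 - S4: 26+28+16+22+25+17 = 134
Depot - S1 - S2 - S3 - S6 - S4 - S5: 26+28+16+3+17+26 = 116
Depot - S1 - S2 - S3 - S6 - S5 - S4: 26+28+16+3+25+26 = 124
Depot - S1 - S2 - S4 - S3 - S5 - S6: 26+28+9+20+22+25 = 130
Depot - S1 - S2 - S4 - S3 - S6 - S5: 26+28+9+20+3+25 = 111
… (712 more)
Depot - S4 - S2 - S6 - S3 - S1 - S5: 12+9+18+3+21+5 = 68  ← best
The minimum is 68.
One shortest path: Depot → S4 → S2 → S6 → S3 → S1 → S5.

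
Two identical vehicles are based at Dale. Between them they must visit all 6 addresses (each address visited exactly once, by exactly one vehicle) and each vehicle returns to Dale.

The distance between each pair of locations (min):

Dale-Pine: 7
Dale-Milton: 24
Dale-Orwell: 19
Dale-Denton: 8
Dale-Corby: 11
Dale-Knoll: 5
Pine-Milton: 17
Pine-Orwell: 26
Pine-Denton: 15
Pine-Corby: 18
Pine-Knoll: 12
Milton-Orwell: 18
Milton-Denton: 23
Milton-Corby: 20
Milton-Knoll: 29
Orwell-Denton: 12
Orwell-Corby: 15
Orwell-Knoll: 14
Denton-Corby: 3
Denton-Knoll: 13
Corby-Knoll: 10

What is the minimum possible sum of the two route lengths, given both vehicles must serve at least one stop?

78 min — the smallest possible combined total.

Try each way of splitting the stops between the two vehicles (each non-empty) and, for each split, find the best tour for each vehicle:
  {Pine} + {Milton, Orwell, Denton, Corby, Knoll}: 14 + 68 = 82
  {Milton} + {Pine, Orwell, Denton, Corby, Knoll}: 48 + 59 = 107
  {Pine, Milton} + {Orwell, Denton, Corby, Knoll}: 48 + 45 = 93
  {Orwell} + {Pine, Milton, Denton, Corby, Knoll}: 38 + 65 = 103
  {Pine, Orwell} + {Milton, Denton, Corby, Knoll}: 52 + 65 = 117
  {Milton, Orwell} + {Pine, Denton, Corby, Knoll}: 61 + 40 = 101
  … (31 splits in total)
  {Pine, Milton, Orwell, Denton, Corby} + {Knoll}: 68 + 10 = 78  ← best
Best: vehicle 1 Dale → Pine → Milton → Orwell → Denton → Corby → Dale = 68; vehicle 2 Dale → Knoll → Dale = 10; combined 78.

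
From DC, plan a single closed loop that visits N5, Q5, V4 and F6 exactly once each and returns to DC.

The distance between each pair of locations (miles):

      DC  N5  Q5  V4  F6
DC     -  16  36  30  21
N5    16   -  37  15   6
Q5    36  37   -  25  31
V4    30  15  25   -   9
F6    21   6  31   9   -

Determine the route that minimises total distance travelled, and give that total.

There are 12 distinct closed tours to check (reversals are equivalent).
DC → N5 → Q5 → V4 → F6 → DC: 16+37+25+9+21 = 108
DC → N5 → Q5 → F6 → V4 → DC: 16+37+31+9+30 = 123
DC → N5 → V4 → Q5 → F6 → DC: 16+15+25+31+21 = 108
DC → N5 → V4 → F6 → Q5 → DC: 16+15+9+31+36 = 107
DC → N5 → F6 → Q5 → V4 → DC: 16+6+31+25+30 = 108
DC → N5 → F6 → V4 → Q5 → DC: 16+6+9+25+36 = 92
DC → Q5 → N5 → V4 → F6 → DC: 36+37+15+9+21 = 118
DC → Q5 → N5 → F6 → V4 → DC: 36+37+6+9+30 = 118
DC → Q5 → V4 → N5 → F6 → DC: 36+25+15+6+21 = 103
DC → Q5 → F6 → N5 → V4 → DC: 36+31+6+15+30 = 118
DC → V4 → N5 → Q5 → F6 → DC: 30+15+37+31+21 = 134
DC → V4 → Q5 → N5 → F6 → DC: 30+25+37+6+21 = 119
The minimum is 92.
One optimal route: DC → N5 → F6 → V4 → Q5 → DC (or its reverse).

92 miles — the shortest possible round trip.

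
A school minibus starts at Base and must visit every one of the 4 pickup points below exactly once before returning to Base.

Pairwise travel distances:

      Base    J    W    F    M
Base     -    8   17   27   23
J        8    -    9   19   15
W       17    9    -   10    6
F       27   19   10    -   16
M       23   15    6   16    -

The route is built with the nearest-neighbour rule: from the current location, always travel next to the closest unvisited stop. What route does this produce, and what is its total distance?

Nearest-neighbour total = 66; route Base → J → W → M → F → Base.

From Base: distances to unvisited — J=8, W=17, M=23, F=27. Nearest is J (8).
From J: distances to unvisited — W=9, M=15, F=19. Nearest is W (9).
From W: distances to unvisited — M=6, F=10. Nearest is M (6).
From M: distances to unvisited — F=16. Nearest is F (16).
Return F→Base: 27.
Total = 8 + 9 + 6 + 16 + 27 = 66.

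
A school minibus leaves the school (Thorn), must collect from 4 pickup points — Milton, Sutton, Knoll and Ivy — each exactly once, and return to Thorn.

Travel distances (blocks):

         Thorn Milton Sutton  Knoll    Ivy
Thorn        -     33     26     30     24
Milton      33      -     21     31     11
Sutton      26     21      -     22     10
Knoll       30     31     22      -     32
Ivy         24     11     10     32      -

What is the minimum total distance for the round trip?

Thorn - Milton - Sutton - Knoll - Ivy - Thorn: 33+21+22+32+24 = 132
Thorn - Milton - Sutton - Ivy - Knoll - Thorn: 33+21+10+32+30 = 126
Thorn - Milton - Knoll - Sutton - Ivy - Thorn: 33+31+22+10+24 = 120
Thorn - Milton - Knoll - Ivy - Sutton - Thorn: 33+31+32+10+26 = 132
Thorn - Milton - Ivy - Sutton - Knoll - Thorn: 33+11+10+22+30 = 106
Thorn - Milton - Ivy - Knoll - Sutton - Thorn: 33+11+32+22+26 = 124
Thorn - Sutton - Milton - Knoll - Ivy - Thorn: 26+21+31+32+24 = 134
Thorn - Sutton - Milton - Ivy - Knoll - Thorn: 26+21+11+32+30 = 120
Thorn - Sutton - Knoll - Milton - Ivy - Thorn: 26+22+31+11+24 = 114
Thorn - Sutton - Ivy - Milton - Knoll - Thorn: 26+10+11+31+30 = 108
Thorn - Knoll - Milton - Sutton - Ivy - Thorn: 30+31+21+10+24 = 116
Thorn - Knoll - Sutton - Milton - Ivy - Thorn: 30+22+21+11+24 = 108
The minimum is 106.
One optimal route: Thorn → Milton → Ivy → Sutton → Knoll → Thorn (or its reverse).

Shortest round trip = 106 blocks.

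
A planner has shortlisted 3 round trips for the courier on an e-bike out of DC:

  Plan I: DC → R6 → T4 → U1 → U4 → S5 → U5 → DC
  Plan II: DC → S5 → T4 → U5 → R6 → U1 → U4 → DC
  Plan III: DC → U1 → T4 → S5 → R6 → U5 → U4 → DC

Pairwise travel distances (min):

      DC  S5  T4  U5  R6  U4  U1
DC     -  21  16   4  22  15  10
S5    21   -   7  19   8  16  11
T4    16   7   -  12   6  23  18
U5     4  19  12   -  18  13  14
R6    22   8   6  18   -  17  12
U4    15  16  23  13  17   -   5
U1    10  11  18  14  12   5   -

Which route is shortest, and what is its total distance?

Plan I: 22 + 6 + 18 + 5 + 16 + 19 + 4 = 90
Plan II: 21 + 7 + 12 + 18 + 12 + 5 + 15 = 90
Plan III: 10 + 18 + 7 + 8 + 18 + 13 + 15 = 89

Shortest is Plan III, total 89 min.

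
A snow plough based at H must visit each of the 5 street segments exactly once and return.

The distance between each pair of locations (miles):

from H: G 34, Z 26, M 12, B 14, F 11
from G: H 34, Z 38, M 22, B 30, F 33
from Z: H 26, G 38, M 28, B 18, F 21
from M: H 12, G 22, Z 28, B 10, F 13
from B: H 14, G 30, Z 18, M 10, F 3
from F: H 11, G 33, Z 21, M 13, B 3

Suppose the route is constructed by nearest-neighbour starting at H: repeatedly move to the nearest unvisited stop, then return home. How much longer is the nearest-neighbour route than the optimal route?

The nearest-neighbour route is 6 miles longer than optimal.

From H: F=11, M=12, B=14, Z=26, G=34 → choose F (11).
From F: B=3, M=13, Z=21, G=33 → choose B (3).
From B: M=10, Z=18, G=30 → choose M (10).
From M: G=22, Z=28 → choose G (22).
From G: Z=38 → choose Z (38).
NN route H → F → B → M → G → Z → H costs 110.
Optimal: H → M → G → Z → B → F → H costs 104 (by enumerating all 60 distinct tours).
Excess = 110 − 104 = 6.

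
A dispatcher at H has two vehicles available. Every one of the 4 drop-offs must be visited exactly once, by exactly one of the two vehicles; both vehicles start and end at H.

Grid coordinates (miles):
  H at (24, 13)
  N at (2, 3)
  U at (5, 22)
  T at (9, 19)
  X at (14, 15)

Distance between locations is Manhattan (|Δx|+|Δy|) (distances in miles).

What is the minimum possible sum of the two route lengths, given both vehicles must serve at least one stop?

Check every non-empty split of the stops between the two vehicles; for each half take its own optimal tour:
  {N} + {U, T, X}: 64 + 56 = 120
  {U} + {N, T, X}: 56 + 76 = 132
  {N, U} + {T, X}: 82 + 42 = 124
  {T} + {N, U, X}: 42 + 82 = 124
  {N, T} + {U, X}: 76 + 56 = 132
  {U, T} + {N, X}: 56 + 68 = 124
  … (7 splits in total)
  {N, U, T} + {X}: 82 + 24 = 106  ← best
Best: vehicle 1 H → N → U → T → H = 82; vehicle 2 H → X → H = 24; combined 106.

Minimum combined distance: 106 miles.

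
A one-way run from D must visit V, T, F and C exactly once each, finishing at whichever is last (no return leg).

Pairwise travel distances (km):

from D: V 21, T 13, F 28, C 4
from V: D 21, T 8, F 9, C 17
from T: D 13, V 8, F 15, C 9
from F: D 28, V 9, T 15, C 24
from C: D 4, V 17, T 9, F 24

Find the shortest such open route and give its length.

30 km — the minimum one-way total.

There are 4! = 24 possible orderings.
D - V - T - F - C: 21+8+15+24 = 68
D - V - T - C - F: 21+8+9+24 = 62
D - V - F - T - C: 21+9+15+9 = 54
D - V - F - C - T: 21+9+24+9 = 63
D - V - C - T - F: 21+17+9+15 = 62
D - V - C - F - T: 21+17+24+15 = 77
D - T - V - F - C: 13+8+9+24 = 54
D - T - V - C - F: 13+8+17+24 = 62
D - T - F - V - C: 13+15+9+17 = 54
D - T - F - C - V: 13+15+24+17 = 69
D - T - C - V - F: 13+9+17+9 = 48
D - T - C - F - V: 13+9+24+9 = 55
D - F - V - T - C: 28+9+8+9 = 54
D - F - V - C - T: 28+9+17+9 = 63
… (10 more)
D - C - T - V - F: 4+9+8+9 = 30  ← best
The minimum is 30.
One shortest path: D → C → T → V → F.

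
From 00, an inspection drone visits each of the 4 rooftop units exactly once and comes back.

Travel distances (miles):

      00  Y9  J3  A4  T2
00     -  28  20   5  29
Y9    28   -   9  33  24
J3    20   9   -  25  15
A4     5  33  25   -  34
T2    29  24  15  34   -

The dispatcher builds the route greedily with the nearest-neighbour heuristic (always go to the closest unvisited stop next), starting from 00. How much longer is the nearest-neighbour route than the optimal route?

The nearest-neighbour route is 1 miles longer than optimal.

From 00: A4=5, J3=20, Y9=28, T2=29 → choose A4 (5).
From A4: J3=25, Y9=33, T2=34 → choose J3 (25).
From J3: Y9=9, T2=15 → choose Y9 (9).
From Y9: T2=24 → choose T2 (24).
NN route 00 → A4 → J3 → Y9 → T2 → 00 costs 92.
Optimal: 00 → Y9 → J3 → T2 → A4 → 00 costs 91 (by enumerating all 12 distinct tours).
Excess = 92 − 91 = 1.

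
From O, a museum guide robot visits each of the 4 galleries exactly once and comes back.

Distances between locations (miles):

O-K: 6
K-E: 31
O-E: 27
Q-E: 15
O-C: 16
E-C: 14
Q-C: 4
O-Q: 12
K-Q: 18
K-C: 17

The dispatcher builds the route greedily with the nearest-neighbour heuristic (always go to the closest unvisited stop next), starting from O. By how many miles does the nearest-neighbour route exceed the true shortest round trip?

From O: K=6, Q=12, C=16, E=27 → choose K (6).
From K: C=17, Q=18, E=31 → choose C (17).
From C: Q=4, E=14 → choose Q (4).
From Q: E=15 → choose E (15).
NN route O → K → C → Q → E → O costs 69.
Optimal: O → K → C → E → Q → O costs 64 (by enumerating all 12 distinct tours).
Excess = 69 − 64 = 5.

5 miles longer than the optimal tour.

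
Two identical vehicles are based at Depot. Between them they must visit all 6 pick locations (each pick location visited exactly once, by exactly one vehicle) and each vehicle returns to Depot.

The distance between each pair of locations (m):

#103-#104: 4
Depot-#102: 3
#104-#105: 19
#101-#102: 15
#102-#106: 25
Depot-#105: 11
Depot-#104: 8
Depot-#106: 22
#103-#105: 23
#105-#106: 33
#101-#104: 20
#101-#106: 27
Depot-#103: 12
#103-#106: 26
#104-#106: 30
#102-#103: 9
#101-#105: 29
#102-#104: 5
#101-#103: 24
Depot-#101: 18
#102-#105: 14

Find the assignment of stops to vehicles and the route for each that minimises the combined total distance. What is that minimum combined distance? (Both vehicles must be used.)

Try each way of splitting the stops between the two vehicles (each non-empty) and, for each split, find the best tour for each vehicle:
  {#101} + {#102, #103, #104, #105, #106}: 36 + 82 = 118
  {#102} + {#101, #103, #104, #105, #106}: 6 + 105 = 111
  {#101, #102} + {#103, #104, #105, #106}: 36 + 82 = 118
  {#103} + {#101, #102, #104, #105, #106}: 24 + 99 = 123
  {#101, #103} + {#102, #104, #105, #106}: 54 + 82 = 136
  {#102, #103} + {#101, #104, #105, #106}: 24 + 99 = 123
  … (31 splits in total)
  {#105} + {#101, #102, #103, #104, #106}: 22 + 83 = 105  ← best
Best: vehicle 1 Depot → #105 → Depot = 22; vehicle 2 Depot → #101 → #106 → #103 → #104 → #102 → Depot = 83; combined 105.

105 m — the smallest possible combined total.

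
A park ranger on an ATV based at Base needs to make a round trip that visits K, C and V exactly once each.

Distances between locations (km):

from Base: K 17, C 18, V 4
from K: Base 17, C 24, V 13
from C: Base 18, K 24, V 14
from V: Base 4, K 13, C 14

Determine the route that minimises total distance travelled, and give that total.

There are 3 distinct closed tours to check (reversals are equivalent).
Base→K→C→V→Base: 17+24+14+4 = 59
Base→K→V→C→Base: 17+13+14+18 = 62
Base→C→K→V→Base: 18+24+13+4 = 59
The minimum is 59.
One optimal route: Base → K → C → V → Base (or its reverse).

Minimum total distance: 59 km.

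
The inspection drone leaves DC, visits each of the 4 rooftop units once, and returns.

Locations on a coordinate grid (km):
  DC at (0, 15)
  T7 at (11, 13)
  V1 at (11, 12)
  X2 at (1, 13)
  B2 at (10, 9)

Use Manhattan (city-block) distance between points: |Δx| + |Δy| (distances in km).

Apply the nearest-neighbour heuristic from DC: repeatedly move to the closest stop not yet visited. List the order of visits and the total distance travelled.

Nearest-neighbour total = 34 km; route DC → X2 → T7 → V1 → B2 → DC.

At DC the remaining stops are X2 3, T7 13, V1 14, B2 16; go to X2.
At X2 the remaining stops are T7 10, V1 11, B2 13; go to T7.
At T7 the remaining stops are V1 1, B2 5; go to V1.
At V1 the remaining stops are B2 4; go to B2.
Return B2→DC: 16.
Total = 3 + 10 + 1 + 4 + 16 = 34.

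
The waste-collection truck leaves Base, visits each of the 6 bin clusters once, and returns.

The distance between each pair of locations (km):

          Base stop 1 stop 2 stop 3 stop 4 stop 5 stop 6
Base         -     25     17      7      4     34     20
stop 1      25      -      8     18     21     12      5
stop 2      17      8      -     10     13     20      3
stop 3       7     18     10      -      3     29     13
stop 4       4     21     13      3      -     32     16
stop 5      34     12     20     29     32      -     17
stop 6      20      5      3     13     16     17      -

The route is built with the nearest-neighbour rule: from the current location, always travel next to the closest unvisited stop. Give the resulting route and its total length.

71 km along Base → stop 4 → stop 3 → stop 2 → stop 6 → stop 1 → stop 5 → Base.

From Base: distances to unvisited — stop 4=4, stop 3=7, stop 2=17, stop 6=20, stop 1=25, stop 5=34. Nearest is stop 4 (4).
From stop 4: distances to unvisited — stop 3=3, stop 2=13, stop 6=16, stop 1=21, stop 5=32. Nearest is stop 3 (3).
From stop 3: distances to unvisited — stop 2=10, stop 6=13, stop 1=18, stop 5=29. Nearest is stop 2 (10).
From stop 2: distances to unvisited — stop 6=3, stop 1=8, stop 5=20. Nearest is stop 6 (3).
From stop 6: distances to unvisited — stop 1=5, stop 5=17. Nearest is stop 1 (5).
From stop 1: distances to unvisited — stop 5=12. Nearest is stop 5 (12).
Return stop 5→Base: 34.
Total = 4 + 3 + 10 + 3 + 5 + 12 + 34 = 71.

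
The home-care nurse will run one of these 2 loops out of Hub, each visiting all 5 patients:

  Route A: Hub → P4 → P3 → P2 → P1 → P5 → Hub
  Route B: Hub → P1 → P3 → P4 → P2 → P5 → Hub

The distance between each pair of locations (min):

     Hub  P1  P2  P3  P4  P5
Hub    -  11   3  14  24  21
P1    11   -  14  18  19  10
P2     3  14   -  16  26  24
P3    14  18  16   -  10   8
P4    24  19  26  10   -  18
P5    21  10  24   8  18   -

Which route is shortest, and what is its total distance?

Route A: 24 + 10 + 16 + 14 + 10 + 21 = 95
Route B: 11 + 18 + 10 + 26 + 24 + 21 = 110

Shortest is Route A, total 95 min.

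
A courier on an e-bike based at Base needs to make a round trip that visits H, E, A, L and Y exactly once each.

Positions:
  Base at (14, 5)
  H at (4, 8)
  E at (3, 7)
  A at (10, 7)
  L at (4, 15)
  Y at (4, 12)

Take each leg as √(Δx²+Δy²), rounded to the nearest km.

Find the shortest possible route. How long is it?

With 5 stops there are 5!/2 = 60 distinct round trips (a route and its reverse cost the same).
Base → H → E → A → L → Y → Base: 10+1+7+10+3+12 = 43
Base → H → E → A → Y → L → Base: 10+1+7+8+3+14 = 43
Base → H → E → L → A → Y → Base: 10+1+8+10+8+12 = 49
Base → H → E → L → Y → A → Base: 10+1+8+3+8+4 = 34
Base → H → E → Y → A → L → Base: 10+1+5+8+10+14 = 48
Base → H → E → Y → L → A → Base: 10+1+5+3+10+4 = 33
Base → H → A → E → L → Y → Base: 10+6+7+8+3+12 = 46
Base → H → A → E → Y → L → Base: 10+6+7+5+3+14 = 45
Base → H → A → L → E → Y → Base: 10+6+10+8+5+12 = 51
Base → H → A → L → Y → E → Base: 10+6+10+3+5+11 = 45
Base → H → A → Y → E → L → Base: 10+6+8+5+8+14 = 51
Base → H → A → Y → L → E → Base: 10+6+8+3+8+11 = 46
Base → H → L → E → A → Y → Base: 10+7+8+7+8+12 = 52
Base → H → L → E → Y → A → Base: 10+7+8+5+8+4 = 42
… (46 more)
The minimum is 33.
One optimal route: Base → H → E → Y → L → A → Base (or its reverse).

Shortest round trip = 33 km.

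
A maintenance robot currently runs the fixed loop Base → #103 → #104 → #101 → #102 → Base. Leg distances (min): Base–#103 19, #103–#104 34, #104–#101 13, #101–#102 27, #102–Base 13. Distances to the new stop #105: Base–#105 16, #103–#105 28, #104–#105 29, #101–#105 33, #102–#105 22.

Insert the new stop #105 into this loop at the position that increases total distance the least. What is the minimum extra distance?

Adding 23 min by placing #105 on the #103–#104 leg.

Insertion cost between consecutive stops i–j is d(i,#105) + d(#105,j) − d(i,j):
  between Base and #103: 16 + 28 − 19 = 25
  between #103 and #104: 28 + 29 − 34 = 23
  between #104 and #101: 29 + 33 − 13 = 49
  between #101 and #102: 33 + 22 − 27 = 28
  between #102 and Base: 22 + 16 − 13 = 25
Cheapest insertion is between #103 and #104, adding 23.
New total = 106 + 23 = 129.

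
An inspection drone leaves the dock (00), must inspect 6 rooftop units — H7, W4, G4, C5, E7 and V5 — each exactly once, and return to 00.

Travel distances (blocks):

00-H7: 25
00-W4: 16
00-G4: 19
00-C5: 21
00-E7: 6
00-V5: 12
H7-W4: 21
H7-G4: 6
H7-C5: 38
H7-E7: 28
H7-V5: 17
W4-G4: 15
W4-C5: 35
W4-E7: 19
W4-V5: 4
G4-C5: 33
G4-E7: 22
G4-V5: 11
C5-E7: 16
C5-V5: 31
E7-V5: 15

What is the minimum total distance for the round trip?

There are 360 distinct closed tours to check (reversals are equivalent).
00 - H7 - W4 - G4 - C5 - E7 - V5 - 00: 25+21+15+33+16+15+12 = 137
00 - H7 - W4 - G4 - C5 - V5 - E7 - 00: 25+21+15+33+31+15+6 = 146
00 - H7 - W4 - G4 - E7 - C5 - V5 - 00: 25+21+15+22+16+31+12 = 142
00 - H7 - W4 - G4 - E7 - V5 - C5 - 00: 25+21+15+22+15+31+21 = 150
00 - H7 - W4 - G4 - V5 - C5 - E7 - 00: 25+21+15+11+31+16+6 = 125
00 - H7 - W4 - G4 - V5 - E7 - C5 - 00: 25+21+15+11+15+16+21 = 124
00 - H7 - W4 - C5 - G4 - E7 - V5 - 00: 25+21+35+33+22+15+12 = 163
00 - H7 - W4 - C5 - G4 - V5 - E7 - 00: 25+21+35+33+11+15+6 = 146
… (352 more)
00 - W4 - V5 - G4 - H7 - C5 - E7 - 00: 16+4+11+6+38+16+6 = 97  ← best
The minimum is 97.
One optimal route: 00 → W4 → V5 → G4 → H7 → C5 → E7 → 00 (or its reverse).

Minimum total distance: 97 blocks.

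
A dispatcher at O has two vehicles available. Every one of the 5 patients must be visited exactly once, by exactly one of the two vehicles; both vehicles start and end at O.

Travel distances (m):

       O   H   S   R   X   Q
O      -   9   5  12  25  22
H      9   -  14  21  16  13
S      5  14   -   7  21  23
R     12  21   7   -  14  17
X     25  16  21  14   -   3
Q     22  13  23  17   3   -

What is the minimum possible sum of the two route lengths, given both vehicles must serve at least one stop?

Try each way of splitting the stops between the two vehicles (each non-empty) and, for each split, find the best tour for each vehicle:
  {H} + {S, R, X, Q}: 18 + 51 = 69
  {S} + {H, R, X, Q}: 10 + 51 = 61
  {H, S} + {R, X, Q}: 28 + 51 = 79
  {R} + {H, S, X, Q}: 24 + 51 = 75
  {H, R} + {S, X, Q}: 42 + 51 = 93
  {S, R} + {H, X, Q}: 24 + 50 = 74
  … (15 splits in total)
Best: vehicle 1 O → S → O = 10; vehicle 2 O → H → Q → X → R → O = 51; combined 61.

61 m — the smallest possible combined total.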